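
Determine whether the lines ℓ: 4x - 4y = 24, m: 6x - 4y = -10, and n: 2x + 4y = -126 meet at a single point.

Yes

Intersecting ℓ and m: solving the 2×2 system gives (x, y) = (-17, -23).
Substitute into n: (2)(-17) + (4)(-23) = -126.
This equals -126, so (-17, -23) lies on all three lines and they are concurrent.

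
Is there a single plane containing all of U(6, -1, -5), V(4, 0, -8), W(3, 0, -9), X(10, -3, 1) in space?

Yes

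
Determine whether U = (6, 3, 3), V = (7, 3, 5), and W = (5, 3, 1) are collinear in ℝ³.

Yes

UV = (1, 0, 2), UW = (-1, 0, -2).
Each component of UW is -1 times the corresponding component of UV, so UW = -1·UV and the points are collinear.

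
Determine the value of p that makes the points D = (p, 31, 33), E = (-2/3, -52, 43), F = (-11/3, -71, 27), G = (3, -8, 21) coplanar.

8

The points are coplanar iff DE · (DF × DG) = 0.
Expanding, this is linear in p: (-1122)p + (8976) = 0.
So p = 8.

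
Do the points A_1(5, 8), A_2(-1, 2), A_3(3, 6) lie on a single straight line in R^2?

A_1A_2 = (-6, -6), A_1A_3 = (-2, -2).
Twice the signed area of △A_1A_2A_3 is (-6)(-2) − (-6)(-2) = 0.
The triangle is degenerate (zero area), so the points are collinear.

Yes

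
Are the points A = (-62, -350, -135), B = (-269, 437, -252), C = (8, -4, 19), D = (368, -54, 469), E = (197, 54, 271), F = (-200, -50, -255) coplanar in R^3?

The plane through A, B, C has normal n = AB × AC = (161680, 23688, -126712) and equation n·P = -1208840.
Checking the remaining points: n·D = -1208840, n·E = -1208840, n·F = -1208840.
All equal -1208840, so all 6 points lie in one plane.

Yes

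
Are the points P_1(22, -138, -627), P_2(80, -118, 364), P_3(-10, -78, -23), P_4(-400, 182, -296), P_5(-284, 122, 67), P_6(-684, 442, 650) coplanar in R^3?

No

The plane through P_1, P_2, P_3 has normal n = P_1P_2 × P_1P_3 = (-47380, -66744, 4120) and equation n·P = 5585072.
Checking the remaining points: n·P_4 = 5585072, n·P_5 = 5589192, n·P_6 = 5585072.
Since n·P_5 = 5589192 ≠ 5585072, P_5 is off the plane and the points are not all coplanar.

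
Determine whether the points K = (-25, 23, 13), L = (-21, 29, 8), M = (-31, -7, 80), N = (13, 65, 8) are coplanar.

The four points are coplanar iff the 3×3 determinant with rows KL, KM, KN is zero.
Rows: (4, 6, -5), (-6, -30, 67), (38, 42, -5).
Expanding along the first row: (4)(-2664) − (6)(-2516) + (-5)(888) = 0.
Zero determinant ⇒ coplanar.

Yes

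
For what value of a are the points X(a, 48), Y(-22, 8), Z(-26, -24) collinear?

-17

The three points are collinear iff det[XY; XZ] = 0.
This determinant is linear in a: (32)a + (544) = 0, so a = -17.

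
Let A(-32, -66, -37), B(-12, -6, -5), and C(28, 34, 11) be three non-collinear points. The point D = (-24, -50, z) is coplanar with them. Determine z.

The plane through A, B, C has equation −320x + 960y − 1600z = 6080.
Substituting D: (-1600)z + (-40320) = 6080, so z = -29.

-29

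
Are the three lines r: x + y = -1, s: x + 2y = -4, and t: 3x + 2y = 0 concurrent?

Yes

Lines aᵢx + bᵢy = cᵢ with pairwise distinct directions are concurrent exactly when det[aᵢ bᵢ cᵢ] = 0.
Here the determinant is 0.
It vanishes, so the lines are concurrent at (2, -3).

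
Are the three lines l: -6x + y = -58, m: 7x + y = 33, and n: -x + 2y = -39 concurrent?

Lines aᵢx + bᵢy = cᵢ with pairwise distinct directions are concurrent exactly when det[aᵢ bᵢ cᵢ] = 0.
Here the determinant is 0.
It vanishes, so the lines are concurrent at (7, -16).

Yes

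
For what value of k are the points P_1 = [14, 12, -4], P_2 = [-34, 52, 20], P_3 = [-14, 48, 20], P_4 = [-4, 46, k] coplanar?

Normal to plane P_1P_2P_3: n = (96, 480, -608); plane equation n·P = 9536.
Requiring n·P_4 = 9536: (-608)k + (21696) = 9536.
So k = 20.

20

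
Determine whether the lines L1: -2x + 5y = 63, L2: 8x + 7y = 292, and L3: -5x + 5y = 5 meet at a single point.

Intersecting L1 and L2: solving the 2×2 system gives (x, y) = (1019/54, 544/27).
Substitute into L3: (-5)(1019/54) + (5)(544/27) = 115/18.
But L3 requires 5 ≠ 115/18, so the three lines have no common point.

No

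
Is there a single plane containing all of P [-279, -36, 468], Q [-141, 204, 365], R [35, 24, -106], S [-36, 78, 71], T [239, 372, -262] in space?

The plane through P, Q, R has normal n = PQ × PR = (-131580, 46870, -67080) and equation n·X = 3630060.
Checking the remaining points: n·S = 3630060, n·T = 3562980.
Since n·T = 3562980 ≠ 3630060, T is off the plane and the points are not all coplanar.

No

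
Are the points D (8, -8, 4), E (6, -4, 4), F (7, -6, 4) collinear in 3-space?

Yes

DE = (-2, 4, 0), DF = (-1, 2, 0).
Each component of DF is 1/2 times the corresponding component of DE, so DF = 1/2·DE and the points are collinear.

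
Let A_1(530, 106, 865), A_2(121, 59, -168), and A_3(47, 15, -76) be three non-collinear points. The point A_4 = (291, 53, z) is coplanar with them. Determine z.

The plane through A_1, A_2, A_3 has equation −49776x + 114070y + 14518z = -1731790.
Substituting A_4: (14518)z + (-8439106) = -1731790, so z = 462.

462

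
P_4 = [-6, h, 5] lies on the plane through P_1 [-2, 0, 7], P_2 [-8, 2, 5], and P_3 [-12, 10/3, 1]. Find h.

4/3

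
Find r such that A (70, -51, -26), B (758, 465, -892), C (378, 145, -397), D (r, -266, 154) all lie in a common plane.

Normal to plane ABC: n = (-21700, -11480, -24080); plane equation n·P = -307440.
Requiring n·D = -307440: (-21700)r + (-654640) = -307440.
So r = -16.

-16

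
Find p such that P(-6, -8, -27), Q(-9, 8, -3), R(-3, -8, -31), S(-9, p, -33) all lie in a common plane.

Normal to plane PQR: n = (-64, 60, -48); plane equation n·X = 1200.
Requiring n·S = 1200: (60)p + (2160) = 1200.
So p = -16.

-16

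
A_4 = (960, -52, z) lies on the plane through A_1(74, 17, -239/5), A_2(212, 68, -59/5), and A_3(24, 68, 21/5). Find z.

Coplanarity requires A_1A_2 · (A_1A_3 × A_1A_4) = 0.
A_1A_2 = (138, 51, 36), A_1A_3 = (-50, 51, 52); the triple product is linear in z with coefficient 9588 and constant term 9003132/5.
Setting it to zero: z = -939/5.

-939/5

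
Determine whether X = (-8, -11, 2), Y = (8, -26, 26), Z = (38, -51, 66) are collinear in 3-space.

No

XY = (16, -15, 24), XZ = (46, -40, 64).
XY × XZ = (0, 80, 50).
The cross product is nonzero, so the points do not lie on one line.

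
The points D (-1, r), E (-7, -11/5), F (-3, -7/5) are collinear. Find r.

The three points are collinear iff det[DE; DF] = 0.
This determinant is linear in r: (4)r + (4) = 0, so r = -1.

-1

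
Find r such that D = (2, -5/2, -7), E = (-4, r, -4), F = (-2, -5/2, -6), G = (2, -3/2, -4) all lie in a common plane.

-2

Coplanarity ⇔ det[DE; DF; DG] = 0.
Expanding, this is linear in r: (12)r + (24) = 0.
So r = -2.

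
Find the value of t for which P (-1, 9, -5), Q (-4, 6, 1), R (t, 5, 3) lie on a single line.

Collinearity requires PQ × PR = 0; each component is linear in t.
The y-component gives (6)t + (30) = 0, so t = -5.
The remaining components then also vanish.

-5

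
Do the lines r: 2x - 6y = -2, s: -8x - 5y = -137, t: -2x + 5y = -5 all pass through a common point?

No

Intersecting r and s: solving the 2×2 system gives (x, y) = (14, 5).
Substitute into t: (-2)(14) + (5)(5) = -3.
But t requires -5 ≠ -3, so the three lines have no common point.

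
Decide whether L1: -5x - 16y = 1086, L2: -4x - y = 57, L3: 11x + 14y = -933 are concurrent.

No

The three lines meet at one point iff the augmented coefficient matrix [aᵢ bᵢ cᵢ] has rank < 3, i.e. its determinant vanishes.
Here the determinant is 135.
Nonzero, so no common point exists.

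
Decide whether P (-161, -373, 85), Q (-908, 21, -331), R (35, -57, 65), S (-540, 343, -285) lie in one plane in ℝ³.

Yes

The four points are coplanar iff the 3×3 determinant with rows PQ, PR, PS is zero.
Rows: (-747, 394, -416), (196, 316, -20), (-379, 716, -370).
Expanding along the first row: (-747)(-102600) − (394)(-80100) + (-416)(260100) = 0.
Zero determinant ⇒ coplanar.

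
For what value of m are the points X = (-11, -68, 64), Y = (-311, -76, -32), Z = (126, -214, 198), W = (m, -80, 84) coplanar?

Normal to plane XYZ: n = (-15088, 27048, 44896); plane equation n·P = 1200048.
Requiring n·W = 1200048: (-15088)m + (1607424) = 1200048.
So m = 27.

27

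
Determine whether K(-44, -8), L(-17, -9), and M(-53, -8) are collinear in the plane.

No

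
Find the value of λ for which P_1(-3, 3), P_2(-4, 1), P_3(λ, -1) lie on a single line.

-5

The three points are collinear iff det[P_1P_2; P_1P_3] = 0.
This determinant is linear in λ: (2)λ + (10) = 0, so λ = -5.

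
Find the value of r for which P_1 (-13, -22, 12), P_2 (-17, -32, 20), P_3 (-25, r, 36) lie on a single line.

Collinearity requires P_1P_2 × P_1P_3 = 0; each component is linear in r.
The x-component gives (-8)r + (-416) = 0, so r = -52.
The remaining components then also vanish.

-52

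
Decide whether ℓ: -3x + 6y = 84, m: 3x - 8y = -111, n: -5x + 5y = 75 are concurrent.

No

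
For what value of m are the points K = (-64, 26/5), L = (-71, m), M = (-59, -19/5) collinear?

89/5

The three points are collinear iff det[KL; KM] = 0.
This determinant is linear in m: (-5)m + (89) = 0, so m = 89/5.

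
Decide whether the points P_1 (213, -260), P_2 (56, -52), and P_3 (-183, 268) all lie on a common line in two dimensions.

P_1P_2 = (-157, 208), P_1P_3 = (-396, 528).
Twice the signed area of △P_1P_2P_3 is (-157)(528) − (208)(-396) = -528.
The area is nonzero, so the three points are not collinear.

No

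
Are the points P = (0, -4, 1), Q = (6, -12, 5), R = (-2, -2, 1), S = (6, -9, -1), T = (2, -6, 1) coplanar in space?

Yes

The plane through P, Q, R has normal n = PQ × PR = (-8, -8, -4) and equation n·X = 28.
Checking the remaining points: n·S = 28, n·T = 28.
All equal 28, so all 5 points lie in one plane.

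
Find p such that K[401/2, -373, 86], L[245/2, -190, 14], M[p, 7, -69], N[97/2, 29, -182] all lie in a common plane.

Normal to plane KLN: n = (-20100, -9960, -3540); plane equation n·P = -619410.
Requiring n·M = -619410: (-20100)p + (174540) = -619410.
So p = 79/2.

79/2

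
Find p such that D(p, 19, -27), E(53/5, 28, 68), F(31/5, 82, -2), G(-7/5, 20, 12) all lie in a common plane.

Coplanarity ⇔ det[DE; DF; DG] = 0.
Expanding, this is linear in p: (3584)p + (32256) = 0.
So p = -9.

-9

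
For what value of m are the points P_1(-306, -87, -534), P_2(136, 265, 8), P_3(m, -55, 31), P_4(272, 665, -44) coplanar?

17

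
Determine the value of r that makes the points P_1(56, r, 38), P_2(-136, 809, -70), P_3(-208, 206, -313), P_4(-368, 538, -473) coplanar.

41

The points are coplanar iff P_1P_2 · (P_1P_3 × P_1P_4) = 0.
Expanding, this is linear in r: (-27360)r + (1121760) = 0.
So r = 41.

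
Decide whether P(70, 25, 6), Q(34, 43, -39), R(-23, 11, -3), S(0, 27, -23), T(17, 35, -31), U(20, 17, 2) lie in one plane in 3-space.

Yes

The plane through P, Q, R has normal n = PQ × PR = (-792, 3861, 2178) and equation n·X = 54153.
Checking the remaining points: n·S = 54153, n·T = 54153, n·U = 54153.
All equal 54153, so all 6 points lie in one plane.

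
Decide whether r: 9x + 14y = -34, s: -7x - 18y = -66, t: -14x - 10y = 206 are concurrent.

Lines aᵢx + bᵢy = cᵢ with pairwise distinct directions are concurrent exactly when det[aᵢ bᵢ cᵢ] = 0.
Here the determinant is 0.
It vanishes, so the lines are concurrent at (-24, 13).

Yes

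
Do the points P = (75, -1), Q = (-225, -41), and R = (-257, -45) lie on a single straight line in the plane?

No

PQ = (-300, -40), PR = (-332, -44).
det[PQ; PR] = (-300)(-44) − (-40)(-332) = -80.
The determinant is nonzero, so they are not collinear.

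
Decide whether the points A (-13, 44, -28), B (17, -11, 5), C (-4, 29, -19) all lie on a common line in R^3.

No

AB = (30, -55, 33), AC = (9, -15, 9).
AB × AC = (0, 27, 45).
The cross product is nonzero, so the points do not lie on one line.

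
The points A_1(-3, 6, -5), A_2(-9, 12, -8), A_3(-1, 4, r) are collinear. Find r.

-4

Collinearity requires A_1A_2 × A_1A_3 = 0; each component is linear in r.
The x-component gives (6)r + (24) = 0, so r = -4.
The remaining components then also vanish.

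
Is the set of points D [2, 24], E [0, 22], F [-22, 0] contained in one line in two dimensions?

DE = (-2, -2), DF = (-24, -24).
Twice the signed area of △DEF is (-2)(-24) − (-2)(-24) = 0.
The triangle is degenerate (zero area), so the points are collinear.

Yes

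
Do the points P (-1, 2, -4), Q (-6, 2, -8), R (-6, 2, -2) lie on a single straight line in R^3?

PQ = (-5, 0, -4), PR = (-5, 0, 2).
PQ × PR = (0, 30, 0).
The cross product is nonzero, so the points do not lie on one line.

No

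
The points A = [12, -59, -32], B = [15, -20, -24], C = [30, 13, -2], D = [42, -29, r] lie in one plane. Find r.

8

Normal to plane ABC: n = (594, 54, -486); plane equation n·P = 19494.
Requiring n·D = 19494: (-486)r + (23382) = 19494.
So r = 8.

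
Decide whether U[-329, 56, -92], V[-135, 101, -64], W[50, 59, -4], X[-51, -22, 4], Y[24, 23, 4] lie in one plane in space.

Yes

The plane through U, V, W has normal n = UV × UW = (3876, -6460, -16473) and equation n·P = -121448.
Checking the remaining points: n·X = -121448, n·Y = -121448.
All equal -121448, so all 5 points lie in one plane.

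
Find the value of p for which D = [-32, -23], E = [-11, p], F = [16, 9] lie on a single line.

-9

Collinearity: (E − D) must be parallel to (F − D) = (48, 32).
Cross-multiplying the components: (p − (-23))·(48) = (21)·(32).
Solving gives p = -9.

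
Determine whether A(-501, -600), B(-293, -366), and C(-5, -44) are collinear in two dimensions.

AB = (208, 234), AC = (496, 556).
If collinear, AC would be a scalar multiple of AB. But (208)·(556) ≠ (234)·(496) (difference -416), so they are not parallel; the points are not collinear.

No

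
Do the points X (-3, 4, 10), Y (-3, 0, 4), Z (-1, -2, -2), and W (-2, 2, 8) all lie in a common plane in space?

No

The four points are coplanar iff the 3×3 determinant with rows XY, XZ, XW is zero.
Rows: (0, -4, -6), (2, -6, -12), (1, -2, -2).
Expanding along the first row: (0)(-12) − (-4)(8) + (-6)(2) = 20.
Nonzero ⇒ not coplanar.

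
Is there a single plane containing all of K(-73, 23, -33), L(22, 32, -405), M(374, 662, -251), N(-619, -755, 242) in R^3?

The four points are coplanar iff the 3×3 determinant with rows KL, KM, KN is zero.
Rows: (95, 9, -372), (447, 639, -218), (-546, -778, 275).
Expanding along the first row: (95)(6121) − (9)(3897) + (-372)(1128) = 126806.
Nonzero ⇒ not coplanar.

No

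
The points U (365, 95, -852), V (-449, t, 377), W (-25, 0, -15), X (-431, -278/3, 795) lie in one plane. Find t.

-152/3

Coplanarity ⇔ det[UV; UW; UX] = 0.
Expanding, this is linear in t: (-23922)t + (-1212048) = 0.
So t = -152/3.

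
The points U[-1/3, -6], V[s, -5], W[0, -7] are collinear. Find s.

-2/3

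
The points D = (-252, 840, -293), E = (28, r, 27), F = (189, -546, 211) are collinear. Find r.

Direction DF = (441, -1386, 504). From the x-coordinate of E, the parameter along the line is τ = (28 − (-252))/441 = 40/63.
Then r = 840 + 40/63·(-1386) = -40.

-40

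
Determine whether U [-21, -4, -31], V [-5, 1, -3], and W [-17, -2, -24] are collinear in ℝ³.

UV = (16, 5, 28), UW = (4, 2, 7).
Comparing components 2 and 3: (5)(7) − (28)(2) = -21 ≠ 0, so UV and UW are not parallel and the points are not collinear.

No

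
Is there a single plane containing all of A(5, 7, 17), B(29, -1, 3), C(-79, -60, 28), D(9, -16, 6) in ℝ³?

A normal to the plane through A, B, C is n = AB × AC = (-1026, 912, -2280).
The plane has equation n·P = -37506. For D: n·D = -37506.
Equal, so D lies in the plane and all four are coplanar.

Yes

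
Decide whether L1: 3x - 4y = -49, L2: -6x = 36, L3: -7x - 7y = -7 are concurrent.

The three lines meet at one point iff the augmented coefficient matrix [aᵢ bᵢ cᵢ] has rank < 3, i.e. its determinant vanishes.
Here the determinant is -126.
Nonzero, so no common point exists.

No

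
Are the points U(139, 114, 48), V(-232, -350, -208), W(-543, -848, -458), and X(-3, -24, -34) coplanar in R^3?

No

A normal to the plane through U, V, W is n = UV × UW = (-11488, -13134, 40454).
The plane has equation n·P = -1152316. For X: n·X = -1025756.
-1025756 ≠ -1152316, so X is off the plane.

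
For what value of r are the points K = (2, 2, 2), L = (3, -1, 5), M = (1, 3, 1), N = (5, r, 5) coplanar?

-1

Coplanarity ⇔ det[KL; KM; KN] = 0.
Expanding, this is linear in r: (-2)r + (-2) = 0.
So r = -1.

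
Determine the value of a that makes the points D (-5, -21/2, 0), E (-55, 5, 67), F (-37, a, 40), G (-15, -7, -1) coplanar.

-1/2

Normal to plane DEG: n = (-250, -720, -20); plane equation n·P = 8810.
Requiring n·F = 8810: (-720)a + (8450) = 8810.
So a = -1/2.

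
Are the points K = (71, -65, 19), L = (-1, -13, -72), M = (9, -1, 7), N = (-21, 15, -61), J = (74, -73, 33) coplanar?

The plane through K, L, M has normal n = KL × KM = (5200, 4778, -1384) and equation n·P = 32334.
Checking the remaining points: n·N = 46894, n·J = -9666.
Since n·N = 46894 ≠ 32334, N is off the plane and the points are not all coplanar.

No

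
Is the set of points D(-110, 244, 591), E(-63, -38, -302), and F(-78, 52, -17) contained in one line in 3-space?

Yes

DE = (47, -282, -893), DF = (32, -192, -608).
Each component of DF is 32/47 times the corresponding component of DE, so DF = 32/47·DE and the points are collinear.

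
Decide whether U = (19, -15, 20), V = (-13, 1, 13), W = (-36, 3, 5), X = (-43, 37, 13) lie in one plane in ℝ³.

With U as base: UV = (-32, 16, -7), UW = (-55, 18, -15), UX = (-62, 52, -7).
UW × UX = (654, 545, -1744).
UV · (UW × UX) = 0.
The scalar triple product vanishes, so the four points are coplanar.

Yes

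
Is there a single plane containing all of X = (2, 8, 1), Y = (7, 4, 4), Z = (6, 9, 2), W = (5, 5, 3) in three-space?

Yes

A normal to the plane through X, Y, Z is n = XY × XZ = (-7, 7, 21).
The plane has equation n·P = 63. For W: n·W = 63.
Equal, so W lies in the plane and all four are coplanar.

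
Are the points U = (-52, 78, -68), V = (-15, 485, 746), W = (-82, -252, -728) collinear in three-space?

Yes

UV = (37, 407, 814), UW = (-30, -330, -660).
Each component of UW is -30/37 times the corresponding component of UV, so UW = -30/37·UV and the points are collinear.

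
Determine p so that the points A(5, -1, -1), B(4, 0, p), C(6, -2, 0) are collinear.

Collinearity requires AB × AC = 0; each component is linear in p.
The x-component gives (1)p + (2) = 0, so p = -2.
The remaining components then also vanish.

-2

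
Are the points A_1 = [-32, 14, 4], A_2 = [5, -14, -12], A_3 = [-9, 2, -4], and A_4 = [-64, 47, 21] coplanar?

A normal to the plane through A_1, A_2, A_3 is n = A_1A_2 × A_1A_3 = (32, -72, 200).
The plane has equation n·P = -1232. For A_4: n·A_4 = -1232.
Equal, so A_4 lies in the plane and all four are coplanar.

Yes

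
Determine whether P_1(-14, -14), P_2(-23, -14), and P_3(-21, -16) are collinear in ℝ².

No

P_1P_2 = (-9, 0), P_1P_3 = (-7, -2).
Twice the signed area of △P_1P_2P_3 is (-9)(-2) − (0)(-7) = 18.
The area is nonzero, so the three points are not collinear.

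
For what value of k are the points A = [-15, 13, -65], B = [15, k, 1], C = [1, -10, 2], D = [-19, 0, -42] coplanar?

The points are coplanar iff AB · (AC × AD) = 0.
Expanding, this is linear in k: (-636)k + (-1272) = 0.
So k = -2.

-2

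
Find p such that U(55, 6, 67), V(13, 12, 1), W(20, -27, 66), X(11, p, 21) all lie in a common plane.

The points are coplanar iff UV · (UW × UX) = 0.
Expanding, this is linear in p: (2268)p + (9072) = 0.
So p = -4.

-4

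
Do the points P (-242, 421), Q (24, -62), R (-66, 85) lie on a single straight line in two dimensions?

PQ = (266, -483), PR = (176, -336).
Twice the signed area of △PQR is (266)(-336) − (-483)(176) = -4368.
The area is nonzero, so the three points are not collinear.

No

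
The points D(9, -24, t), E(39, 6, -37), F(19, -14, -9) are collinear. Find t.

Direction EF = (-20, -20, 28). From the x-coordinate of D, the parameter along the line is τ = (9 − 39)/(-20) = 3/2.
Then t = (-37) + 3/2·(28) = 5.

5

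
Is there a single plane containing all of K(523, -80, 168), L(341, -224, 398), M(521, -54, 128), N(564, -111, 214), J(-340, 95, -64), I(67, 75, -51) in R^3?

Yes

The plane through K, L, M has normal n = KL × KM = (-220, -7740, -5020) and equation n·P = -339220.
Checking the remaining points: n·N = -339220, n·J = -339220, n·I = -339220.
All equal -339220, so all 6 points lie in one plane.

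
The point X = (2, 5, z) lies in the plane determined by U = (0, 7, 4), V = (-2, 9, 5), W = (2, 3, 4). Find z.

A normal to the plane is n = UV × UW = (4, 2, 4).
X lies in the plane iff n · UX = 0.
This gives (4)z + (-12) = 0, so z = 3.

3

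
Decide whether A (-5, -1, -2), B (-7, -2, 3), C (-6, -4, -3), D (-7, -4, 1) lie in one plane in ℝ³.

No

The four points are coplanar iff the 3×3 determinant with rows AB, AC, AD is zero.
Rows: (-2, -1, 5), (-1, -3, -1), (-2, -3, 3).
Expanding along the first row: (-2)(-12) − (-1)(-5) + (5)(-3) = 4.
Nonzero ⇒ not coplanar.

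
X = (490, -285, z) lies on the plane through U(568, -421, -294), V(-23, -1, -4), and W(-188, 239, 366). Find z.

-66

Coplanarity requires UV · (UW × UX) = 0.
UV = (-591, 420, 290), UW = (-756, 660, 660); the triple product is linear in z with coefficient -72540 and constant term -4787640.
Setting it to zero: z = -66.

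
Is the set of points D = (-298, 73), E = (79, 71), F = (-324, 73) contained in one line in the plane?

No

DE = (377, -2), DF = (-26, 0).
If collinear, DF would be a scalar multiple of DE. But (377)·(0) ≠ (-2)·(-26) (difference -52), so they are not parallel; the points are not collinear.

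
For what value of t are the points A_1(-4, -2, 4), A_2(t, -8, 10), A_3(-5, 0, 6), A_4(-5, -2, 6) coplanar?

Coplanarity ⇔ det[A_1A_2; A_1A_3; A_1A_4] = 0.
Expanding, this is linear in t: (4)t + (28) = 0.
So t = -7.

-7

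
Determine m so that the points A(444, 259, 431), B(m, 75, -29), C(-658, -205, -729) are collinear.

7

Collinearity requires AB × AC = 0; each component is linear in m.
The y-component gives (1160)m + (-8120) = 0, so m = 7.
The remaining components then also vanish.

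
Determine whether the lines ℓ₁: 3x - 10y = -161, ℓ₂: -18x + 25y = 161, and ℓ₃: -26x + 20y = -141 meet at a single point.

Intersecting ℓ₁ and ℓ₂: solving the 2×2 system gives (x, y) = (23, 23).
Substitute into ℓ₃: (-26)(23) + (20)(23) = -138.
But ℓ₃ requires -141 ≠ -138, so the three lines have no common point.

No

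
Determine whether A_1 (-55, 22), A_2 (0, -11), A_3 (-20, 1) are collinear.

Yes

A_1A_2 = (55, -33), A_1A_3 = (35, -21).
det[A_1A_2; A_1A_3] = (55)(-21) − (-33)(35) = 0.
The determinant is zero, so the points are collinear.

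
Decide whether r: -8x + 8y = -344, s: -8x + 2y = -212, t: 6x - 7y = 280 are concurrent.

Intersecting r and s: solving the 2×2 system gives (x, y) = (21, -22).
Substitute into t: (6)(21) + (-7)(-22) = 280.
This equals 280, so (21, -22) lies on all three lines and they are concurrent.

Yes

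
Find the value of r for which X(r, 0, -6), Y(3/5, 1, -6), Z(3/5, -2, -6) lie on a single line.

3/5

Direction YZ = (0, -3, 0). From the y-coordinate of X, the parameter along the line is τ = (0 − 1)/(-3) = 1/3.
Then r = 3/5 + 1/3·(0) = 3/5.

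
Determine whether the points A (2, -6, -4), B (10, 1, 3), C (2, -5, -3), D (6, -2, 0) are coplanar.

Yes

With A as base: AB = (8, 7, 7), AC = (0, 1, 1), AD = (4, 4, 4).
AC × AD = (0, 4, -4).
AB · (AC × AD) = 0.
The scalar triple product vanishes, so the four points are coplanar.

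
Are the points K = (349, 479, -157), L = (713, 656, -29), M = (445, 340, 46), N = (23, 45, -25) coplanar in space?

With K as base: KL = (364, 177, 128), KM = (96, -139, 203), KN = (-326, -434, 132).
KM × KN = (69754, -78850, -86978).
KL · (KM × KN) = 300822.
Since 300822 ≠ 0, the four points are not coplanar.

No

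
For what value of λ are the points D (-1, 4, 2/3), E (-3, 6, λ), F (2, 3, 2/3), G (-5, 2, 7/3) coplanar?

Coplanarity ⇔ det[DE; DF; DG] = 0.
Expanding, this is linear in λ: (-10)λ + (0) = 0.
So λ = 0.

0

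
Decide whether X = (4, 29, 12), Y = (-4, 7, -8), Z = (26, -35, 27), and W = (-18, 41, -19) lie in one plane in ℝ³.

No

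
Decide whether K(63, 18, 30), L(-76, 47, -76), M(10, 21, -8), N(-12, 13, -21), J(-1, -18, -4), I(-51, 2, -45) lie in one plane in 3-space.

Yes

The plane through K, L, M has normal n = KL × KM = (-784, 336, 1120) and equation n·P = -9744.
Checking the remaining points: n·N = -9744, n·J = -9744, n·I = -9744.
All equal -9744, so all 6 points lie in one plane.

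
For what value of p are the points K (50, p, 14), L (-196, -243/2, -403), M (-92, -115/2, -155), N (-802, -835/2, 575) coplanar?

49/2

The points are coplanar iff KL · (KM × KN) = 0.
Expanding, this is linear in p: (252000)p + (-6174000) = 0.
So p = 49/2.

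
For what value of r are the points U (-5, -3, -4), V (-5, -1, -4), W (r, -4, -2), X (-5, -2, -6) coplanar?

-5

Normal to plane UVX: n = (-4, 0, 0); plane equation n·P = 20.
Requiring n·W = 20: (-4)r + (0) = 20.
So r = -5.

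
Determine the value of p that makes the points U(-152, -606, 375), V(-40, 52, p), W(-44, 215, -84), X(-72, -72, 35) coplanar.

-101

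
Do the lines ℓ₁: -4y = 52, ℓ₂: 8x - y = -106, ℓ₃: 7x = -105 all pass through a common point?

Intersecting ℓ₁ and ℓ₂: solving the 2×2 system gives (x, y) = (-119/8, -13).
Substitute into ℓ₃: (7)(-119/8) + (0)(-13) = -833/8.
But ℓ₃ requires -105 ≠ -833/8, so the three lines have no common point.

No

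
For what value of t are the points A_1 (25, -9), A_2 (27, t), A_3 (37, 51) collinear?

1

Collinearity: (A_2 − A_1) must be parallel to (A_3 − A_1) = (12, 60).
Cross-multiplying the components: (t − (-9))·(12) = (2)·(60).
Solving gives t = 1.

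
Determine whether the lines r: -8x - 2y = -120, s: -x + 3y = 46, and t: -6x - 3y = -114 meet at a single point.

The three lines meet at one point iff the augmented coefficient matrix [aᵢ bᵢ cᵢ] has rank < 3, i.e. its determinant vanishes.
Here the determinant is -108.
Nonzero, so no common point exists.

No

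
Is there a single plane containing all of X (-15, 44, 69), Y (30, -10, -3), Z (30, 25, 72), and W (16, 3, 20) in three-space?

A normal to the plane through X, Y, Z is n = XY × XZ = (-1530, -3375, 1575).
The plane has equation n·P = -16875. For W: n·W = -3105.
-3105 ≠ -16875, so W is off the plane.

No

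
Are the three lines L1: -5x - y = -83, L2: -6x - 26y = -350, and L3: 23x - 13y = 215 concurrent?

No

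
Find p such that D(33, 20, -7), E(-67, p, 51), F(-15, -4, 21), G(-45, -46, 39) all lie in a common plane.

Normal to plane DFG: n = (744, 24, 1296); plane equation n·P = 15960.
Requiring n·E = 15960: (24)p + (16248) = 15960.
So p = -12.

-12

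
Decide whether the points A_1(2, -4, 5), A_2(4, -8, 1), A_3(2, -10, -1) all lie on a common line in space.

A_1A_2 = (2, -4, -4), A_1A_3 = (0, -6, -6).
A_1A_2 × A_1A_3 = (0, 12, -12).
The cross product is nonzero, so the points do not lie on one line.

No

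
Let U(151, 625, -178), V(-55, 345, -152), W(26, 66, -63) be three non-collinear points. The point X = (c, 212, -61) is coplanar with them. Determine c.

Coplanarity requires UV · (UW × UX) = 0.
UV = (-206, -280, 26), UW = (-125, -559, 115); the triple product is linear in c with coefficient -17666 and constant term 3603864.
Setting it to zero: c = 204.

204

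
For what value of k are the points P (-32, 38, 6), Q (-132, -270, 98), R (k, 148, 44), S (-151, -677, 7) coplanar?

-34

Normal to plane PQS: n = (65472, -10848, 34848); plane equation n·X = -2298240.
Requiring n·R = -2298240: (65472)k + (-72192) = -2298240.
So k = -34.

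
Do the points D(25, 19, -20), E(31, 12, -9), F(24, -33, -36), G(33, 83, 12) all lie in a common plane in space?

No

With D as base: DE = (6, -7, 11), DF = (-1, -52, -16), DG = (8, 64, 32).
DF × DG = (-640, -96, 352).
DE · (DF × DG) = 704.
Since 704 ≠ 0, the four points are not coplanar.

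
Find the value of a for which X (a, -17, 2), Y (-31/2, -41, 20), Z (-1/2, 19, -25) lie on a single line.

-19/2

Direction YZ = (15, 60, -45). From the y-coordinate of X, the parameter along the line is τ = (-17 − (-41))/60 = 2/5.
Then a = (-31/2) + 2/5·(15) = -19/2.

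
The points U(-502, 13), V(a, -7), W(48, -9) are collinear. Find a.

-2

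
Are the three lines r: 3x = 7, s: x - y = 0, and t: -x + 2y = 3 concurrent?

No

Lines aᵢx + bᵢy = cᵢ with pairwise distinct directions are concurrent exactly when det[aᵢ bᵢ cᵢ] = 0.
Here the determinant is -2.
Nonzero, so no common point exists.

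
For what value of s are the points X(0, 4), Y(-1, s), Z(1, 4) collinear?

4

The three points are collinear iff det[XY; XZ] = 0.
This determinant is linear in s: (-1)s + (4) = 0, so s = 4.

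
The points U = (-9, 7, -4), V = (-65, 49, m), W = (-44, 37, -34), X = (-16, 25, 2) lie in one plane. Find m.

-58

Normal to plane UWX: n = (720, 420, -420); plane equation n·P = -1860.
Requiring n·V = -1860: (-420)m + (-26220) = -1860.
So m = -58.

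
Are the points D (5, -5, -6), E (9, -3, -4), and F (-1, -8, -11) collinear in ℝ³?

No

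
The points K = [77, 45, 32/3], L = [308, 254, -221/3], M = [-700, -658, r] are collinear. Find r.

Collinearity requires KL × KM = 0; each component is linear in r.
The x-component gives (209)r + (-184547/3) = 0, so r = 883/3.
The remaining components then also vanish.

883/3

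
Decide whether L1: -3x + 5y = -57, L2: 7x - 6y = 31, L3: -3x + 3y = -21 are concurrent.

Intersecting L1 and L2: solving the 2×2 system gives (x, y) = (-11, -18).
Substitute into L3: (-3)(-11) + (3)(-18) = -21.
This equals -21, so (-11, -18) lies on all three lines and they are concurrent.

Yes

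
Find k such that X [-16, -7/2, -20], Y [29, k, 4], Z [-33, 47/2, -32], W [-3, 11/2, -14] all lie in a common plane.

The points are coplanar iff XY · (XZ × XW) = 0.
Expanding, this is linear in k: (-54)k + (-135) = 0.
So k = -5/2.

-5/2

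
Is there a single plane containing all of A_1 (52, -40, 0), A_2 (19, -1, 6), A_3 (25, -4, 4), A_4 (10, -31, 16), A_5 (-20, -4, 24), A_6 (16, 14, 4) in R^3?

The plane through A_1, A_2, A_3 has normal n = A_1A_2 × A_1A_3 = (-60, -30, -135) and equation n·P = -1920.
Checking the remaining points: n·A_4 = -1830, n·A_5 = -1920, n·A_6 = -1920.
Since n·A_4 = -1830 ≠ -1920, A_4 is off the plane and the points are not all coplanar.

No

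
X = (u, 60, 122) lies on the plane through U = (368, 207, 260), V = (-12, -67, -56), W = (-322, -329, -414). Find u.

134

Coplanarity requires UV · (UW × UX) = 0.
UV = (-380, -274, -316), UW = (-690, -536, -674); the triple product is linear in u with coefficient 15300 and constant term -2050200.
Setting it to zero: u = 134.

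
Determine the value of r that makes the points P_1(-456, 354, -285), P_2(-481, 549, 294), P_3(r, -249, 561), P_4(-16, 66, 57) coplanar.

509

Coplanarity ⇔ det[P_1P_2; P_1P_3; P_1P_4] = 0.
Expanding, this is linear in r: (-233442)r + (118821978) = 0.
So r = 509.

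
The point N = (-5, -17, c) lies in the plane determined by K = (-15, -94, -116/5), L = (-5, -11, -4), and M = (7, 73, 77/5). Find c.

Coplanarity requires KL · (KM × KN) = 0.
KL = (10, 83, 96/5), KM = (22, 167, 193/5); the triple product is linear in c with coefficient -156 and constant term -4212/5.
Setting it to zero: c = -27/5.

-27/5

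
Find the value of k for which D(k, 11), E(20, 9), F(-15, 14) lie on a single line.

Collinearity: (D − E) must be parallel to (F − E) = (-35, 5).
Cross-multiplying the components: (k − 20)·(5) = (2)·(-35).
Solving gives k = 6.

6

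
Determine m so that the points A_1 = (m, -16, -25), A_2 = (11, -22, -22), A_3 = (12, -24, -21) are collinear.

Direction A_2A_3 = (1, -2, 1). From the y-coordinate of A_1, the parameter along the line is τ = (-16 − (-22))/(-2) = -3.
Then m = 11 + (-3)·(1) = 8.

8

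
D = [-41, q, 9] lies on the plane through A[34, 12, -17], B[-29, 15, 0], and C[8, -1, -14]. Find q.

36

The plane through A, B, C has equation 230x − 253y + 897z = -10465.
Substituting D: (-253)q + (-1357) = -10465, so q = 36.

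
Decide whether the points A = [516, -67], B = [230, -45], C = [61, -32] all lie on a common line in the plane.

AB = (-286, 22), AC = (-455, 35).
Twice the signed area of △ABC is (-286)(35) − (22)(-455) = 0.
The triangle is degenerate (zero area), so the points are collinear.

Yes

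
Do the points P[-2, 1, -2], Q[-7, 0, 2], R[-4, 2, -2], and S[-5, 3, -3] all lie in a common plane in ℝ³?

No

With P as base: PQ = (-5, -1, 4), PR = (-2, 1, 0), PS = (-3, 2, -1).
PR × PS = (-1, -2, -1).
PQ · (PR × PS) = 3.
Since 3 ≠ 0, the four points are not coplanar.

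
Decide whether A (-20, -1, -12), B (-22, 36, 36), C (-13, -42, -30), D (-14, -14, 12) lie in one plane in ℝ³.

With A as base: AB = (-2, 37, 48), AC = (7, -41, -18), AD = (6, -13, 24).
AC × AD = (-1218, -276, 155).
AB · (AC × AD) = -336.
Since -336 ≠ 0, the four points are not coplanar.

No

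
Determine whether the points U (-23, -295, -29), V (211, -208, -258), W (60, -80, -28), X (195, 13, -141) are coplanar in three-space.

Yes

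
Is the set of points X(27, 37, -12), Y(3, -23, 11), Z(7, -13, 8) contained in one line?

No

XY = (-24, -60, 23), XZ = (-20, -50, 20).
Comparing components 2 and 3: (-60)(20) − (23)(-50) = -50 ≠ 0, so XY and XZ are not parallel and the points are not collinear.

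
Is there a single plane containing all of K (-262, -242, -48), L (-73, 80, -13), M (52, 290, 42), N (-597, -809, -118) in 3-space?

With K as base: KL = (189, 322, 35), KM = (314, 532, 90), KN = (-335, -567, -70).
KM × KN = (13790, -8170, 182).
KL · (KM × KN) = -18060.
Since -18060 ≠ 0, the four points are not coplanar.

No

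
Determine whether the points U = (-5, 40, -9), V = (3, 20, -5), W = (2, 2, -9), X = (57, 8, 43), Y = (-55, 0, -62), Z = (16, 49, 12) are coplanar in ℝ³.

The plane through U, V, W has normal n = UV × UW = (152, 28, -164) and equation n·P = 1836.
Checking the remaining points: n·X = 1836, n·Y = 1808, n·Z = 1836.
Since n·Y = 1808 ≠ 1836, Y is off the plane and the points are not all coplanar.

No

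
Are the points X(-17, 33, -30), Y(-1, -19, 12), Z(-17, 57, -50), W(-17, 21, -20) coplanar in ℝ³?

Yes

With X as base: XY = (16, -52, 42), XZ = (0, 24, -20), XW = (0, -12, 10).
XZ × XW = (0, 0, 0).
XY · (XZ × XW) = 0.
The scalar triple product vanishes, so the four points are coplanar.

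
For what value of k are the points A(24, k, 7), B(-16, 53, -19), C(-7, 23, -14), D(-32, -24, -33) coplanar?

16

Coplanarity ⇔ det[AB; AC; AD] = 0.
Expanding, this is linear in k: (-46)k + (736) = 0.
So k = 16.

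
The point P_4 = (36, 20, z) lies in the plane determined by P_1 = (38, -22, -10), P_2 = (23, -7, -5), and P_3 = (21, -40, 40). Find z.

-60

The plane through P_1, P_2, P_3 has equation 840x + 665y + 525z = 12040.
Substituting P_4: (525)z + (43540) = 12040, so z = -60.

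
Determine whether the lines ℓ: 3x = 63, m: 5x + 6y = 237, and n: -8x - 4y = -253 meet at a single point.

No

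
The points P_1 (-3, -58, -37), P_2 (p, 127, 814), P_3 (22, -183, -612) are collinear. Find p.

-40

Collinearity requires P_1P_2 × P_1P_3 = 0; each component is linear in p.
The y-component gives (575)p + (23000) = 0, so p = -40.
The remaining components then also vanish.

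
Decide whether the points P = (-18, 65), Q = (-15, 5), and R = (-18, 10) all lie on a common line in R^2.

No

PQ = (3, -60), PR = (0, -55).
det[PQ; PR] = (3)(-55) − (-60)(0) = -165.
The determinant is nonzero, so they are not collinear.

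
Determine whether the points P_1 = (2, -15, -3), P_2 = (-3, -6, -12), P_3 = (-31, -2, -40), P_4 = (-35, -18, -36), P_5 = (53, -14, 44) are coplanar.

Yes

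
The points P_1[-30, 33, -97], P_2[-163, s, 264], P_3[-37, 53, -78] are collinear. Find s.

413

Direction P_1P_3 = (-7, 20, 19). From the x-coordinate of P_2, the parameter along the line is τ = (-163 − (-30))/(-7) = 19.
Then s = 33 + 19·(20) = 413.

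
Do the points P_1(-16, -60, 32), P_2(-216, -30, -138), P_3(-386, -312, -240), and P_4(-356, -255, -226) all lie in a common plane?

No

A normal to the plane through P_1, P_2, P_3 is n = P_1P_2 × P_1P_3 = (-51000, 8500, 61500).
The plane has equation n·P = 2274000. For P_4: n·P_4 = 2089500.
2089500 ≠ 2274000, so P_4 is off the plane.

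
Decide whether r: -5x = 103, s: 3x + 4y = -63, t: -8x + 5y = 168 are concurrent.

Lines aᵢx + bᵢy = cᵢ with pairwise distinct directions are concurrent exactly when det[aᵢ bᵢ cᵢ] = 0.
Here the determinant is -94.
Nonzero, so no common point exists.

No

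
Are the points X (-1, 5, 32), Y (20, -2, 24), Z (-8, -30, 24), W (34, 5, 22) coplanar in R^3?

A normal to the plane through X, Y, Z is n = XY × XZ = (-224, 224, -784).
The plane has equation n·P = -23744. For W: n·W = -23744.
Equal, so W lies in the plane and all four are coplanar.

Yes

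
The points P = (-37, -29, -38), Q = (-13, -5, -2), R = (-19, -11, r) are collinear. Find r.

Collinearity requires PQ × PR = 0; each component is linear in r.
The x-component gives (24)r + (264) = 0, so r = -11.
The remaining components then also vanish.

-11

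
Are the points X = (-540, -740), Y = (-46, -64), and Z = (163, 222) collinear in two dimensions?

Yes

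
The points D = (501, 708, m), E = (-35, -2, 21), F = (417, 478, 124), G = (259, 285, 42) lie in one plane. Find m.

Coplanarity ⇔ det[DE; DF; DG] = 0.
Expanding, this is linear in m: (11396)m + (-4558400) = 0.
So m = 400.

400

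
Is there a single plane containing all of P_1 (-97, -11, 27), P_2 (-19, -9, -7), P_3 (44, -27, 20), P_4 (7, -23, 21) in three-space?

With P_1 as base: P_1P_2 = (78, 2, -34), P_1P_3 = (141, -16, -7), P_1P_4 = (104, -12, -6).
P_1P_3 × P_1P_4 = (12, 118, -28).
P_1P_2 · (P_1P_3 × P_1P_4) = 2124.
Since 2124 ≠ 0, the four points are not coplanar.

No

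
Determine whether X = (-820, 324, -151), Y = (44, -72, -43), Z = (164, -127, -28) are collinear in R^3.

XY = (864, -396, 108), XZ = (984, -451, 123).
XY × XZ = (0, 0, 0).
The cross product vanishes, so the three points are collinear.

Yes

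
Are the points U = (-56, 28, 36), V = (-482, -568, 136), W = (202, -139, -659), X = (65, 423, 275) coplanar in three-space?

No

With U as base: UV = (-426, -596, 100), UW = (258, -167, -695), UX = (121, 395, 239).
UW × UX = (234612, -145757, 122117).
UV · (UW × UX) = -861840.
Since -861840 ≠ 0, the four points are not coplanar.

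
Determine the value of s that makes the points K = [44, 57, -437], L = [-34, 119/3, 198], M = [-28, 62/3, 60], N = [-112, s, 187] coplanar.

-125

Coplanarity ⇔ det[KL; KM; KN] = 0.
Expanding, this is linear in s: (-6954)s + (-869250) = 0.
So s = -125.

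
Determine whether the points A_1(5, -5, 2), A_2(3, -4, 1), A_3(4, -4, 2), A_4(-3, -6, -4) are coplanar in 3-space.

A normal to the plane through A_1, A_2, A_3 is n = A_1A_2 × A_1A_3 = (1, 1, -1).
The plane has equation n·P = -2. For A_4: n·A_4 = -5.
-5 ≠ -2, so A_4 is off the plane.

No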